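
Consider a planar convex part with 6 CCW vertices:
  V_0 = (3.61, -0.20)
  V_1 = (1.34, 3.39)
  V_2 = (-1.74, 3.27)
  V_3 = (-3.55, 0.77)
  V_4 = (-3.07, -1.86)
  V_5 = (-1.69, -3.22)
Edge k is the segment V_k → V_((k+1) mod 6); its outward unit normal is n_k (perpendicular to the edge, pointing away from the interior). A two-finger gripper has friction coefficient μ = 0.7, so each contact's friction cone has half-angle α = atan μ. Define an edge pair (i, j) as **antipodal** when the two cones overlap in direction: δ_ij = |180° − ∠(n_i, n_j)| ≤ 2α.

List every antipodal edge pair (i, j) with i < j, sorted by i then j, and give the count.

α = atan 0.7 = 34.99°;  2α = 69.98°
n_0 = (+0.8452, +0.5344)
n_1 = (-0.0389, +0.9992)
n_2 = (-0.8100, +0.5864)
n_3 = (-0.9837, -0.1795)
n_4 = (-0.7019, -0.7122)
n_5 = (+0.4951, -0.8688)
  (0,1): δ = 120.07°  ·
  (0,2): δ = 68.21°  ✓
  (0,3): δ = 21.96°  ✓
  (0,4): δ = 13.11°  ✓
  (0,5): δ = 87.37°  ·
  (1,2): δ = 128.14°  ·
  (1,3): δ = 81.89°  ·
  (1,4): δ = 46.81°  ✓
  (1,5): δ = 27.44°  ✓
  (2,3): δ = 133.75°  ·
  (2,4): δ = 98.68°  ·
  (2,5): δ = 24.42°  ✓
  (3,4): δ = 144.92°  ·
  (3,5): δ = 70.67°  ·
  (4,5): δ = 105.74°  ·
antipodal pairs: 6

count = 6; pairs: (0,2), (0,3), (0,4), (1,4), (1,5), (2,5)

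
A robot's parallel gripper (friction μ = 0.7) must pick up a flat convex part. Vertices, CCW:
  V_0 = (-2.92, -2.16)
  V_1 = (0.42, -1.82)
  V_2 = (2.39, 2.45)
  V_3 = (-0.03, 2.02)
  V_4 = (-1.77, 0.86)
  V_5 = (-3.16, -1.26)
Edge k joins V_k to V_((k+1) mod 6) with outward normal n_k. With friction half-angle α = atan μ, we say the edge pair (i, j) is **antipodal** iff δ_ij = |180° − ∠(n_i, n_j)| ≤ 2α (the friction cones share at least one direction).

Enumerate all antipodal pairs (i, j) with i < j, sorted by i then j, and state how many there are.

count = 7; pairs: (0,2), (0,3), (0,4), (1,2), (1,3), (1,4), (1,5)

α = atan 0.7 = 34.99°;  2α = 69.98°
n_0 = (+0.1013, -0.9949)
n_1 = (+0.9080, -0.4189)
n_2 = (-0.1749, +0.9846)
n_3 = (-0.5547, +0.8321)
n_4 = (-0.8363, +0.5483)
n_5 = (-0.9662, -0.2577)
  (0,1): δ = 120.58°  ·
  (0,2): δ = 4.26°  ✓
  (0,3): δ = 27.88°  ✓
  (0,4): δ = 50.94°  ✓
  (0,5): δ = 99.12°  ·
  (1,2): δ = 55.16°  ✓
  (1,3): δ = 31.54°  ✓
  (1,4): δ = 8.48°  ✓
  (1,5): δ = 39.70°  ✓
  (2,3): δ = 156.39°  ·
  (2,4): δ = 133.33°  ·
  (2,5): δ = 85.14°  ·
  (3,4): δ = 156.94°  ·
  (3,5): δ = 108.76°  ·
  (4,5): δ = 131.82°  ·
antipodal pairs: 7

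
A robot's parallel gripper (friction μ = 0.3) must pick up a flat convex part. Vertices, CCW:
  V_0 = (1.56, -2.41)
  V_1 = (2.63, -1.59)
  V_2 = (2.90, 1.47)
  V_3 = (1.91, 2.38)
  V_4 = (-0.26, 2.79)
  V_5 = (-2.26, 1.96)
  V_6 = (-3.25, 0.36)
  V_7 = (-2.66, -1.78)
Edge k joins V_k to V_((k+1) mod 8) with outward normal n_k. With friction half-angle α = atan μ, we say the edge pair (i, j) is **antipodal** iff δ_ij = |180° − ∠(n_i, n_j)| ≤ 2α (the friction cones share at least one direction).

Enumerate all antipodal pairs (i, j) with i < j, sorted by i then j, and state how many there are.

α = atan 0.3 = 16.70°;  2α = 33.40°
n_0 = (+0.6083, -0.7937)
n_1 = (+0.9961, -0.0879)
n_2 = (+0.6767, +0.7362)
n_3 = (+0.1857, +0.9826)
n_4 = (-0.3833, +0.9236)
n_5 = (-0.8504, +0.5262)
n_6 = (-0.9640, -0.2658)
n_7 = (-0.1477, -0.9890)
  (0,1): δ = 132.51°  ·
  (0,2): δ = 80.05°  ·
  (0,3): δ = 48.16°  ·
  (0,4): δ = 14.93°  ✓
  (0,5): δ = 20.79°  ✓
  (0,6): δ = 67.95°  ·
  (0,7): δ = 134.04°  ·
  (1,2): δ = 127.55°  ·
  (1,3): δ = 95.66°  ·
  (1,4): δ = 62.42°  ·
  (1,5): δ = 26.70°  ✓
  (1,6): δ = 20.46°  ✓
  (1,7): δ = 86.55°  ·
  (2,3): δ = 148.11°  ·
  (2,4): δ = 114.87°  ·
  (2,5): δ = 79.16°  ·
  (2,6): δ = 32.00°  ✓
  (2,7): δ = 34.10°  ·
  (3,4): δ = 146.76°  ·
  (3,5): δ = 111.05°  ·
  (3,6): δ = 63.89°  ·
  (3,7): δ = 2.21°  ✓
  (4,5): δ = 144.29°  ·
  (4,6): δ = 97.12°  ·
  (4,7): δ = 31.03°  ✓
  (5,6): δ = 132.84°  ·
  (5,7): δ = 66.74°  ·
  (6,7): δ = 113.90°  ·
antipodal pairs: 7

count = 7; pairs: (0,4), (0,5), (1,5), (1,6), (2,6), (3,7), (4,7)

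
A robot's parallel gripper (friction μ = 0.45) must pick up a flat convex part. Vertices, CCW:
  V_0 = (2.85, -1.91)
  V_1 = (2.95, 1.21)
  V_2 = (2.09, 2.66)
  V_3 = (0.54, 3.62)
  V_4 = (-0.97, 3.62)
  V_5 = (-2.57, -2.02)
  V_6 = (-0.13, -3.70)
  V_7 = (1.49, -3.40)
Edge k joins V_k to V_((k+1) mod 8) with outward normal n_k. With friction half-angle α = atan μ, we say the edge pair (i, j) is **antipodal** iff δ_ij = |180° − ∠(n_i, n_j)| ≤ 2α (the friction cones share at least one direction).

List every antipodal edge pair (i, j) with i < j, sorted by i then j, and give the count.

α = atan 0.45 = 24.23°;  2α = 48.46°
n_0 = (+0.9995, -0.0320)
n_1 = (+0.8601, +0.5101)
n_2 = (+0.5265, +0.8501)
n_3 = (+0.0000, +1.0000)
n_4 = (-0.9620, +0.2729)
n_5 = (-0.5671, -0.8236)
n_6 = (+0.1821, -0.9833)
n_7 = (+0.7386, -0.6742)
  (0,1): δ = 147.49°  ·
  (0,2): δ = 119.94°  ·
  (0,3): δ = 88.16°  ·
  (0,4): δ = 14.00°  ✓
  (0,5): δ = 57.29°  ·
  (0,6): δ = 102.33°  ·
  (0,7): δ = 139.45°  ·
  (1,2): δ = 152.44°  ·
  (1,3): δ = 120.67°  ·
  (1,4): δ = 46.51°  ✓
  (1,5): δ = 24.78°  ✓
  (1,6): δ = 69.82°  ·
  (1,7): δ = 106.94°  ·
  (2,3): δ = 148.23°  ·
  (2,4): δ = 74.07°  ·
  (2,5): δ = 2.78°  ✓
  (2,6): δ = 42.26°  ✓
  (2,7): δ = 79.38°  ·
  (3,4): δ = 105.84°  ·
  (3,5): δ = 34.55°  ✓
  (3,6): δ = 10.49°  ✓
  (3,7): δ = 47.61°  ✓
  (4,5): δ = 108.71°  ·
  (4,6): δ = 63.67°  ·
  (4,7): δ = 26.55°  ✓
  (5,6): δ = 134.96°  ·
  (5,7): δ = 97.84°  ·
  (6,7): δ = 142.88°  ·
antipodal pairs: 9

count = 9; pairs: (0,4), (1,4), (1,5), (2,5), (2,6), (3,5), (3,6), (3,7), (4,7)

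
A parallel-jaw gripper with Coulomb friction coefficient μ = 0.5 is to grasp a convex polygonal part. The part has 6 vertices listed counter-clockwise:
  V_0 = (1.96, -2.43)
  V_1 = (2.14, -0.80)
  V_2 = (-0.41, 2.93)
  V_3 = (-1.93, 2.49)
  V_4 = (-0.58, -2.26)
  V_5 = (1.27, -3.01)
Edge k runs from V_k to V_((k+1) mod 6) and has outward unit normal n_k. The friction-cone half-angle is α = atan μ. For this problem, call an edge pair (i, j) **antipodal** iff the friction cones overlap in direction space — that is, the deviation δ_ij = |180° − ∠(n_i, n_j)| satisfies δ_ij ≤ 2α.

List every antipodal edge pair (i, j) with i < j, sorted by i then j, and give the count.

α = atan 0.5 = 26.57°;  2α = 53.13°
n_0 = (+0.9940, -0.1098)
n_1 = (+0.8255, +0.5644)
n_2 = (-0.2781, +0.9606)
n_3 = (-0.9619, -0.2734)
n_4 = (-0.3757, -0.9267)
n_5 = (+0.6435, -0.7655)
  (0,1): δ = 139.34°  ·
  (0,2): δ = 67.55°  ·
  (0,3): δ = 22.17°  ✓
  (0,4): δ = 74.23°  ·
  (0,5): δ = 136.35°  ·
  (1,2): δ = 108.21°  ·
  (1,3): δ = 18.49°  ✓
  (1,4): δ = 33.57°  ✓
  (1,5): δ = 95.69°  ·
  (2,3): δ = 90.28°  ·
  (2,4): δ = 38.21°  ✓
  (2,5): δ = 23.91°  ✓
  (3,4): δ = 127.93°  ·
  (3,5): δ = 65.82°  ·
  (4,5): δ = 117.88°  ·
antipodal pairs: 5

count = 5; pairs: (0,3), (1,3), (1,4), (2,4), (2,5)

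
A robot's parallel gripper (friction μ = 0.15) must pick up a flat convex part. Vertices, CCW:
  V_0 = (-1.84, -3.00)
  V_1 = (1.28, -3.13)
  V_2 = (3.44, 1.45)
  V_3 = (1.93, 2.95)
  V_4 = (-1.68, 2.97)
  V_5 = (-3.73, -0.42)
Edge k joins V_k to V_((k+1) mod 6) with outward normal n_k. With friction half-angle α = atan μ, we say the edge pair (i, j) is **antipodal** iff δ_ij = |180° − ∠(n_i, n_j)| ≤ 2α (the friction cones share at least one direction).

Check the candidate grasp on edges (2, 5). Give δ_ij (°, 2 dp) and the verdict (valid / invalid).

α = atan 0.15 = 8.53°;  2α = 17.06°
edge 2: e_2 = (-1.51, +1.50);  n_2 = (+0.7048, +0.7095)
edge 5: e_5 = (+1.89, -2.58);  n_5 = (-0.8067, -0.5910)
∠(n_2, n_5) = 171.03°
δ = |180° − 171.03°| = 8.97°
8.97° ≤ 2α = 17.06°  →  valid

δ = 8.97°, valid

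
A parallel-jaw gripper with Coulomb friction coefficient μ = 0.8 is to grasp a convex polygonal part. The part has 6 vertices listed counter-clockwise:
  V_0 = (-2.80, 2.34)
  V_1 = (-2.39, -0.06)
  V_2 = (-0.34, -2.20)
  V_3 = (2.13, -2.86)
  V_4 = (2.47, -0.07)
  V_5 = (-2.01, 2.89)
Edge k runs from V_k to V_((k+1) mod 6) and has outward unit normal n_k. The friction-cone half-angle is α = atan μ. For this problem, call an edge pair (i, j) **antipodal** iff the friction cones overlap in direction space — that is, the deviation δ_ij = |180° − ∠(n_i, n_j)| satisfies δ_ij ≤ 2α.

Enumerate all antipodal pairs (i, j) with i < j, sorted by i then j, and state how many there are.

count = 7; pairs: (0,3), (0,4), (1,3), (1,4), (2,4), (2,5), (3,5)

α = atan 0.8 = 38.66°;  2α = 77.32°
n_0 = (-0.9857, -0.1684)
n_1 = (-0.7221, -0.6918)
n_2 = (-0.2581, -0.9661)
n_3 = (+0.9927, -0.1210)
n_4 = (+0.5513, +0.8343)
n_5 = (-0.5714, +0.8207)
  (0,1): δ = 145.92°  ·
  (0,2): δ = 114.65°  ·
  (0,3): δ = 16.64°  ✓
  (0,4): δ = 46.85°  ✓
  (0,5): δ = 115.15°  ·
  (1,2): δ = 148.73°  ·
  (1,3): δ = 50.72°  ✓
  (1,4): δ = 12.78°  ✓
  (1,5): δ = 81.08°  ·
  (2,3): δ = 81.99°  ·
  (2,4): δ = 18.49°  ✓
  (2,5): δ = 49.81°  ✓
  (3,4): δ = 116.51°  ·
  (3,5): δ = 48.21°  ✓
  (4,5): δ = 111.70°  ·
antipodal pairs: 7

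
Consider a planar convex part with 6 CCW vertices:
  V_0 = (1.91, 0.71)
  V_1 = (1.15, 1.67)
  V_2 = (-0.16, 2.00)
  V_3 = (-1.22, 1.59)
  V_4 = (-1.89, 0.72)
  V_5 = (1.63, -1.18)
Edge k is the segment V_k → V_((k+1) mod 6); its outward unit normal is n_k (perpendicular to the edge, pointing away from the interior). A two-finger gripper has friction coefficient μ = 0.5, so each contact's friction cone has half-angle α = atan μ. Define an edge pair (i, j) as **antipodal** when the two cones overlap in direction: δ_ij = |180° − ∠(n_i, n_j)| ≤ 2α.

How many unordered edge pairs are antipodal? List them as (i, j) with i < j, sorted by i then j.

α = atan 0.5 = 26.57°;  2α = 53.13°
n_0 = (+0.7840, +0.6207)
n_1 = (+0.2443, +0.9697)
n_2 = (-0.3607, +0.9327)
n_3 = (-0.7923, +0.6102)
n_4 = (-0.4750, -0.8800)
n_5 = (+0.9892, -0.1465)
  (0,1): δ = 142.51°  ·
  (0,2): δ = 107.22°  ·
  (0,3): δ = 75.97°  ·
  (0,4): δ = 23.27°  ✓
  (0,5): δ = 133.21°  ·
  (1,2): δ = 144.71°  ·
  (1,3): δ = 113.46°  ·
  (1,4): δ = 14.22°  ✓
  (1,5): δ = 95.71°  ·
  (2,3): δ = 148.75°  ·
  (2,4): δ = 49.51°  ✓
  (2,5): δ = 60.43°  ·
  (3,4): δ = 80.76°  ·
  (3,5): δ = 29.17°  ✓
  (4,5): δ = 70.07°  ·
antipodal pairs: 4

count = 4; pairs: (0,4), (1,4), (2,4), (3,5)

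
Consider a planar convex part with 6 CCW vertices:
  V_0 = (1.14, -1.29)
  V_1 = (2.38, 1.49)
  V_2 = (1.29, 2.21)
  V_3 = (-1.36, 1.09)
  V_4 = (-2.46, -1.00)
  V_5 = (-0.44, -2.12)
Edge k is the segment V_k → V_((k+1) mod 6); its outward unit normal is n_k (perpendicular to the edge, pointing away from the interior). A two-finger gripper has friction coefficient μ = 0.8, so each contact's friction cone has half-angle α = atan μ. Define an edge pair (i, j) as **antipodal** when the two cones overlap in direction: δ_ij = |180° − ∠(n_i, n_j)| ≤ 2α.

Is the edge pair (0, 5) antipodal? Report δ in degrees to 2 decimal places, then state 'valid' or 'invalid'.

δ = 141.75°, invalid

α = atan 0.8 = 38.66°;  2α = 77.32°
edge 0: e_0 = (+1.24, +2.78);  n_0 = (+0.9133, -0.4074)
edge 5: e_5 = (+1.58, +0.83);  n_5 = (+0.4651, -0.8853)
∠(n_0, n_5) = 38.25°
δ = |180° − 38.25°| = 141.75°
141.75° > 2α = 77.32°  →  invalid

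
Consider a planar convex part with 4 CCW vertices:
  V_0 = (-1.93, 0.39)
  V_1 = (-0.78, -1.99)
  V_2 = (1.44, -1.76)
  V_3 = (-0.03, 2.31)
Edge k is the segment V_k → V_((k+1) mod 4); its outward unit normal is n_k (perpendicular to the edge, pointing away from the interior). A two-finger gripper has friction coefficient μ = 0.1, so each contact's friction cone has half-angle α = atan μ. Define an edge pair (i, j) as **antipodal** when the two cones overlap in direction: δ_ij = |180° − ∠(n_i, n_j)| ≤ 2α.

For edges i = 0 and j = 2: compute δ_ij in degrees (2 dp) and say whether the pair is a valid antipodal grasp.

α = atan 0.1 = 5.71°;  2α = 11.42°
edge 0: e_0 = (+1.15, -2.38);  n_0 = (-0.9004, -0.4351)
edge 2: e_2 = (-1.47, +4.07);  n_2 = (+0.9405, +0.3397)
∠(n_0, n_2) = 174.07°
δ = |180° − 174.07°| = 5.93°
5.93° ≤ 2α = 11.42°  →  valid

δ = 5.93°, valid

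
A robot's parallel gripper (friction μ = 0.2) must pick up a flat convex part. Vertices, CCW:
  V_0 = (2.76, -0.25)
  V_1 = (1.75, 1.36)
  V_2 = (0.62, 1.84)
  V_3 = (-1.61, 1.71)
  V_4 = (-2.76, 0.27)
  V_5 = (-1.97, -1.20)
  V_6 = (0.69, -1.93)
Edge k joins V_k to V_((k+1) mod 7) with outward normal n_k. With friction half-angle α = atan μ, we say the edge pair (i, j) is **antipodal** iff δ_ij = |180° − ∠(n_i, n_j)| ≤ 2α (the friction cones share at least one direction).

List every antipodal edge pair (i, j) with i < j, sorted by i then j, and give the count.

α = atan 0.2 = 11.31°;  2α = 22.62°
n_0 = (+0.8471, +0.5314)
n_1 = (+0.3910, +0.9204)
n_2 = (-0.0582, +0.9983)
n_3 = (-0.7814, +0.6240)
n_4 = (-0.8809, -0.4734)
n_5 = (-0.2647, -0.9643)
n_6 = (+0.6302, -0.7765)
  (0,1): δ = 145.12°  ·
  (0,2): δ = 118.76°  ·
  (0,3): δ = 70.71°  ·
  (0,4): δ = 3.85°  ✓
  (0,5): δ = 42.55°  ·
  (0,6): δ = 96.96°  ·
  (1,2): δ = 153.65°  ·
  (1,3): δ = 105.60°  ·
  (1,4): δ = 38.73°  ·
  (1,5): δ = 7.67°  ✓
  (1,6): δ = 62.08°  ·
  (2,3): δ = 131.95°  ·
  (2,4): δ = 65.08°  ·
  (2,5): δ = 18.68°  ✓
  (2,6): δ = 35.73°  ·
  (3,4): δ = 113.13°  ·
  (3,5): δ = 66.73°  ·
  (3,6): δ = 12.33°  ✓
  (4,5): δ = 133.60°  ·
  (4,6): δ = 79.19°  ·
  (5,6): δ = 125.59°  ·
antipodal pairs: 4

count = 4; pairs: (0,4), (1,5), (2,5), (3,6)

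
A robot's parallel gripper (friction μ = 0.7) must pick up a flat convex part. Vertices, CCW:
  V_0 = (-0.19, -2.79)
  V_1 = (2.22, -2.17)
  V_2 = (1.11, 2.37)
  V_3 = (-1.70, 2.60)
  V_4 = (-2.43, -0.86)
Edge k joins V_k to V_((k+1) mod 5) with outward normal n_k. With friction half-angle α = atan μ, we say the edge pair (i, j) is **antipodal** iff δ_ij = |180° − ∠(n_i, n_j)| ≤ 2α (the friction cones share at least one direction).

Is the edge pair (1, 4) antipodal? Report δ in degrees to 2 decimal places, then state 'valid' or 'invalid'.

δ = 35.51°, valid

α = atan 0.7 = 34.99°;  2α = 69.98°
edge 1: e_1 = (-1.11, +4.54);  n_1 = (+0.9714, +0.2375)
edge 4: e_4 = (+2.24, -1.93);  n_4 = (-0.6527, -0.7576)
∠(n_1, n_4) = 144.49°
δ = |180° − 144.49°| = 35.51°
35.51° ≤ 2α = 69.98°  →  valid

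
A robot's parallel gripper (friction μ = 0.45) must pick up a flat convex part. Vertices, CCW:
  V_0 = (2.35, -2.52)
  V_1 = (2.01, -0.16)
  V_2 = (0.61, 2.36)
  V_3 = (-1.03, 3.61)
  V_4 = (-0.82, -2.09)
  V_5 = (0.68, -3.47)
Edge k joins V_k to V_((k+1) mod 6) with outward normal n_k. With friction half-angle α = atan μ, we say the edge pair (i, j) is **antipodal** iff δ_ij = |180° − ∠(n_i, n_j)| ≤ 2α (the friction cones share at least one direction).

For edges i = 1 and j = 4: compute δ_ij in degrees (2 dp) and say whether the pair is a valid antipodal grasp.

δ = 18.33°, valid

α = atan 0.45 = 24.23°;  2α = 48.46°
edge 1: e_1 = (-1.40, +2.52);  n_1 = (+0.8742, +0.4856)
edge 4: e_4 = (+1.50, -1.38);  n_4 = (-0.6771, -0.7359)
∠(n_1, n_4) = 161.67°
δ = |180° − 161.67°| = 18.33°
18.33° ≤ 2α = 48.46°  →  valid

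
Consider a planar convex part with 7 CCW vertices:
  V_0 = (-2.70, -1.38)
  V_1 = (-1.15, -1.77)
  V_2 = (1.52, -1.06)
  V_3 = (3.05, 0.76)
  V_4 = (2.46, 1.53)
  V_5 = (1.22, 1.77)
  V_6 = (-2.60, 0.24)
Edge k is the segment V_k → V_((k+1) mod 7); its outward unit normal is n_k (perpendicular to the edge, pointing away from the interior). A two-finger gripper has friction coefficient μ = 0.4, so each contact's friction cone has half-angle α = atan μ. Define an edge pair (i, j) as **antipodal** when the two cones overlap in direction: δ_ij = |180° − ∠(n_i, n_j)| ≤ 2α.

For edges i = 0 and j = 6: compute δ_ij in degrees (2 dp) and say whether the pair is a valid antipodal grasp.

α = atan 0.4 = 21.80°;  2α = 43.60°
edge 0: e_0 = (+1.55, -0.39);  n_0 = (-0.2440, -0.9698)
edge 6: e_6 = (-0.10, -1.62);  n_6 = (-0.9981, +0.0616)
∠(n_0, n_6) = 79.41°
δ = |180° − 79.41°| = 100.59°
100.59° > 2α = 43.60°  →  invalid

δ = 100.59°, invalid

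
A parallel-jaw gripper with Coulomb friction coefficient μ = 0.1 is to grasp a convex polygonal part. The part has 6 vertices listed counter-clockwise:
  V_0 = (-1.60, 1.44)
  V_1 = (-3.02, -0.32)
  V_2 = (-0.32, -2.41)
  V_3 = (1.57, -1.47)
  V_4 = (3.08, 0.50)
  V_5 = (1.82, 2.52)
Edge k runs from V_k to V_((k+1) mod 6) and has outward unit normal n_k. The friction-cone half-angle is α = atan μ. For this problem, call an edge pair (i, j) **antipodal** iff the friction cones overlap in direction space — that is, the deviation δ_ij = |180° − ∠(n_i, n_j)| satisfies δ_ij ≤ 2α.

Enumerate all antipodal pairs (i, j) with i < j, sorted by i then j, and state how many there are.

count = 2; pairs: (0,3), (2,5)

α = atan 0.1 = 5.71°;  2α = 11.42°
n_0 = (-0.7783, +0.6279)
n_1 = (-0.6121, -0.7908)
n_2 = (+0.4453, -0.8954)
n_3 = (+0.7937, -0.6083)
n_4 = (+0.8485, +0.5292)
n_5 = (-0.3011, +0.9536)
  (0,1): δ = 88.85°  ·
  (0,2): δ = 24.66°  ·
  (0,3): δ = 1.43°  ✓
  (0,4): δ = 70.85°  ·
  (0,5): δ = 146.42°  ·
  (1,2): δ = 115.81°  ·
  (1,3): δ = 89.73°  ·
  (1,4): δ = 20.30°  ·
  (1,5): δ = 55.27°  ·
  (2,3): δ = 153.91°  ·
  (2,4): δ = 84.49°  ·
  (2,5): δ = 8.92°  ✓
  (3,4): δ = 110.58°  ·
  (3,5): δ = 35.00°  ·
  (4,5): δ = 104.43°  ·
antipodal pairs: 2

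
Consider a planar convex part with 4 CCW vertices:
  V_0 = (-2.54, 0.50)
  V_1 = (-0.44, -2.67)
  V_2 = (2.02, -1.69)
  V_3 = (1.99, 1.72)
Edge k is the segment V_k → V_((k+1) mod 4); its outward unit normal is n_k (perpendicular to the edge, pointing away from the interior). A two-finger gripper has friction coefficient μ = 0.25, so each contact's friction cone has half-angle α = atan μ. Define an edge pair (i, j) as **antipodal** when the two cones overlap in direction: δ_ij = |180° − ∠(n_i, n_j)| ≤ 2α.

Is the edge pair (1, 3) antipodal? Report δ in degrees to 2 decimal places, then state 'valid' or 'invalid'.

α = atan 0.25 = 14.04°;  2α = 28.07°
edge 1: e_1 = (+2.46, +0.98);  n_1 = (+0.3701, -0.9290)
edge 3: e_3 = (-4.53, -1.22);  n_3 = (-0.2600, +0.9656)
∠(n_1, n_3) = 173.35°
δ = |180° − 173.35°| = 6.65°
6.65° ≤ 2α = 28.07°  →  valid

δ = 6.65°, valid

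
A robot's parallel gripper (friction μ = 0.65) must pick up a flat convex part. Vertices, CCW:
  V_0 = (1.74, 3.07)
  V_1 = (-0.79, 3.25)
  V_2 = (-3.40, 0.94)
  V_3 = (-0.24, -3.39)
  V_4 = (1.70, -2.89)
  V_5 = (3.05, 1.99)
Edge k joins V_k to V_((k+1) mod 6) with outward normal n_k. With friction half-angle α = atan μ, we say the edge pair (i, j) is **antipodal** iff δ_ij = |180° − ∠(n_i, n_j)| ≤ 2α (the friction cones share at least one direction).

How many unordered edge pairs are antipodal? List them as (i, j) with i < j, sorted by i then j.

count = 7; pairs: (0,2), (0,3), (1,3), (1,4), (2,4), (2,5), (3,5)

α = atan 0.65 = 33.02°;  2α = 66.05°
n_0 = (+0.0710, +0.9975)
n_1 = (-0.6628, +0.7488)
n_2 = (-0.8078, -0.5895)
n_3 = (+0.2496, -0.9684)
n_4 = (+0.9638, -0.2666)
n_5 = (+0.6361, +0.7716)
  (0,1): δ = 134.42°  ·
  (0,2): δ = 49.81°  ✓
  (0,3): δ = 18.52°  ✓
  (0,4): δ = 78.61°  ·
  (0,5): δ = 144.57°  ·
  (1,2): δ = 95.39°  ·
  (1,3): δ = 27.06°  ✓
  (1,4): δ = 33.03°  ✓
  (1,5): δ = 98.99°  ·
  (2,3): δ = 111.67°  ·
  (2,4): δ = 51.59°  ✓
  (2,5): δ = 14.38°  ✓
  (3,4): δ = 119.92°  ·
  (3,5): δ = 53.96°  ✓
  (4,5): δ = 114.04°  ·
antipodal pairs: 7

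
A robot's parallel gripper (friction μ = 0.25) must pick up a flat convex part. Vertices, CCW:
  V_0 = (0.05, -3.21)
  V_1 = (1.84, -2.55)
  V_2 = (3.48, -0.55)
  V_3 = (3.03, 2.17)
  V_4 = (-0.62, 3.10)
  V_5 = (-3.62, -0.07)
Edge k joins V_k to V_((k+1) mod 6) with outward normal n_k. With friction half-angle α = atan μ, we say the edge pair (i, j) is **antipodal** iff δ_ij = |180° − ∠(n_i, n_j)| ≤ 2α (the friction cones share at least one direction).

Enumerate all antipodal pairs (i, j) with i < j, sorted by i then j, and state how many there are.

count = 3; pairs: (0,4), (1,4), (3,5)

α = atan 0.25 = 14.04°;  2α = 28.07°
n_0 = (+0.3459, -0.9383)
n_1 = (+0.7733, -0.6341)
n_2 = (+0.9866, +0.1632)
n_3 = (+0.2469, +0.9690)
n_4 = (-0.7263, +0.6874)
n_5 = (-0.6501, -0.7598)
  (0,1): δ = 149.59°  ·
  (0,2): δ = 100.85°  ·
  (0,3): δ = 34.53°  ·
  (0,4): δ = 26.34°  ✓
  (0,5): δ = 119.21°  ·
  (1,2): δ = 131.25°  ·
  (1,3): δ = 64.94°  ·
  (1,4): δ = 4.07°  ✓
  (1,5): δ = 88.80°  ·
  (2,3): δ = 113.69°  ·
  (2,4): δ = 52.82°  ·
  (2,5): δ = 40.06°  ·
  (3,4): δ = 119.13°  ·
  (3,5): δ = 26.26°  ✓
  (4,5): δ = 87.13°  ·
antipodal pairs: 3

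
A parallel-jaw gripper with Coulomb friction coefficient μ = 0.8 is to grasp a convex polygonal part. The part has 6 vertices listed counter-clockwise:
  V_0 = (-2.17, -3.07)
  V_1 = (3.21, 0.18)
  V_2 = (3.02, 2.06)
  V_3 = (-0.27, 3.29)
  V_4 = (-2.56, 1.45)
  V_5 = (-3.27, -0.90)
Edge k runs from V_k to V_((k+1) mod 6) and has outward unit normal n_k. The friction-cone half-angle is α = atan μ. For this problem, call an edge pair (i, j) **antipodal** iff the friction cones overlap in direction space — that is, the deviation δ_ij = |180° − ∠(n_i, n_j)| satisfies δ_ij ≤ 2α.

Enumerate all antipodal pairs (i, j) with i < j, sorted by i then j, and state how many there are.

α = atan 0.8 = 38.66°;  2α = 77.32°
n_0 = (+0.5171, -0.8559)
n_1 = (+0.9949, +0.1006)
n_2 = (+0.3502, +0.9367)
n_3 = (-0.6264, +0.7795)
n_4 = (-0.9573, +0.2892)
n_5 = (-0.8919, -0.4521)
  (0,1): δ = 115.36°  ·
  (0,2): δ = 51.63°  ✓
  (0,3): δ = 7.65°  ✓
  (0,4): δ = 42.05°  ✓
  (0,5): δ = 85.75°  ·
  (1,2): δ = 116.27°  ·
  (1,3): δ = 56.99°  ✓
  (1,4): δ = 22.58°  ✓
  (1,5): δ = 21.11°  ✓
  (2,3): δ = 120.72°  ·
  (2,4): δ = 86.31°  ·
  (2,5): δ = 42.62°  ✓
  (3,4): δ = 145.59°  ·
  (3,5): δ = 101.90°  ·
  (4,5): δ = 136.31°  ·
antipodal pairs: 7

count = 7; pairs: (0,2), (0,3), (0,4), (1,3), (1,4), (1,5), (2,5)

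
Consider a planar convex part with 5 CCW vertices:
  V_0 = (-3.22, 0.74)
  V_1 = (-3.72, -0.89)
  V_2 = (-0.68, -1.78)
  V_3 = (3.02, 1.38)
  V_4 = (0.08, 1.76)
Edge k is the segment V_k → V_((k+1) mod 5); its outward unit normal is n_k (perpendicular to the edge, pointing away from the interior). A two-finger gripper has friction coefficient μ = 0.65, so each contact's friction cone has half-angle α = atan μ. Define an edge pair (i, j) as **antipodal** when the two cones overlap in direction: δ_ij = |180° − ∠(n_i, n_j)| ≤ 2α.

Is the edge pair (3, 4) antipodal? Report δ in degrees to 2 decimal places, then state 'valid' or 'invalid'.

δ = 155.46°, invalid

α = atan 0.65 = 33.02°;  2α = 66.05°
edge 3: e_3 = (-2.94, +0.38);  n_3 = (+0.1282, +0.9918)
edge 4: e_4 = (-3.30, -1.02);  n_4 = (-0.2953, +0.9554)
∠(n_3, n_4) = 24.54°
δ = |180° − 24.54°| = 155.46°
155.46° > 2α = 66.05°  →  invalid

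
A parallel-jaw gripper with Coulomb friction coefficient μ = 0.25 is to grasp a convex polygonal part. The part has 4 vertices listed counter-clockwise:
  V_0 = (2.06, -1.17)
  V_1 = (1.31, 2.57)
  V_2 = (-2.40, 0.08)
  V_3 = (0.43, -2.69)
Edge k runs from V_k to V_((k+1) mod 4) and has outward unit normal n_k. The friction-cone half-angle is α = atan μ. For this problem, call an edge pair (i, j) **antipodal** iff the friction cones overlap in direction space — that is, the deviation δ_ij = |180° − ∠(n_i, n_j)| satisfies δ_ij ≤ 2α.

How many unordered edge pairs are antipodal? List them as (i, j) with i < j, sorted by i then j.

α = atan 0.25 = 14.04°;  2α = 28.07°
n_0 = (+0.9805, +0.1966)
n_1 = (-0.5573, +0.8303)
n_2 = (-0.6995, -0.7146)
n_3 = (+0.6820, -0.7314)
  (0,1): δ = 67.47°  ·
  (0,2): δ = 34.27°  ·
  (0,3): δ = 121.66°  ·
  (1,2): δ = 78.25°  ·
  (1,3): δ = 9.13°  ✓
  (2,3): δ = 92.61°  ·
antipodal pairs: 1

count = 1; pairs: (1,3)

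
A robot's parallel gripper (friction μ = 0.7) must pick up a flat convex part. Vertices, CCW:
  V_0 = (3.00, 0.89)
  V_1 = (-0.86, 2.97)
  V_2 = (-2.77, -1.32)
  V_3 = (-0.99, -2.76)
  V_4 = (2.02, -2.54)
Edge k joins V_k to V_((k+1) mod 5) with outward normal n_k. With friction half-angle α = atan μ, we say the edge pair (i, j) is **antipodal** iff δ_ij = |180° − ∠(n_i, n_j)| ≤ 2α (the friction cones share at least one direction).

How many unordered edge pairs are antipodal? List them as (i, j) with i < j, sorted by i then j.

α = atan 0.7 = 34.99°;  2α = 69.98°
n_0 = (+0.4744, +0.8803)
n_1 = (-0.9135, +0.4067)
n_2 = (-0.6289, -0.7774)
n_3 = (+0.0729, -0.9973)
n_4 = (+0.9615, -0.2747)
  (0,1): δ = 85.68°  ·
  (0,2): δ = 10.65°  ✓
  (0,3): δ = 32.50°  ✓
  (0,4): δ = 102.37°  ·
  (1,2): δ = 104.97°  ·
  (1,3): δ = 61.82°  ✓
  (1,4): δ = 8.05°  ✓
  (2,3): δ = 136.85°  ·
  (2,4): δ = 66.97°  ✓
  (3,4): δ = 110.13°  ·
antipodal pairs: 5

count = 5; pairs: (0,2), (0,3), (1,3), (1,4), (2,4)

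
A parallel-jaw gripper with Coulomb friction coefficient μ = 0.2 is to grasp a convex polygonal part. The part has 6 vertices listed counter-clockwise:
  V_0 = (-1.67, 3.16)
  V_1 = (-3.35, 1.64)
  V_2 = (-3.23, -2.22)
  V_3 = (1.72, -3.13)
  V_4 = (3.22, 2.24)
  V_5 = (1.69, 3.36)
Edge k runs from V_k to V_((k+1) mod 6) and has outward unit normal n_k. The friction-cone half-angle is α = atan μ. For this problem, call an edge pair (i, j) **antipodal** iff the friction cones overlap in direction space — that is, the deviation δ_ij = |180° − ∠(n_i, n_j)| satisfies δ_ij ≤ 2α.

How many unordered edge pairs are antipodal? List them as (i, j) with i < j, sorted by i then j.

count = 2; pairs: (1,3), (2,5)

α = atan 0.2 = 11.31°;  2α = 22.62°
n_0 = (-0.6709, +0.7415)
n_1 = (-0.9995, -0.0311)
n_2 = (-0.1808, -0.9835)
n_3 = (+0.9631, -0.2690)
n_4 = (+0.5907, +0.8069)
n_5 = (-0.0594, +0.9982)
  (0,1): δ = 130.36°  ·
  (0,2): δ = 52.55°  ·
  (0,3): δ = 32.26°  ·
  (0,4): δ = 101.66°  ·
  (0,5): δ = 141.27°  ·
  (1,2): δ = 102.20°  ·
  (1,3): δ = 17.39°  ✓
  (1,4): δ = 52.01°  ·
  (1,5): δ = 91.63°  ·
  (2,3): δ = 95.19°  ·
  (2,4): δ = 25.79°  ·
  (2,5): δ = 13.82°  ✓
  (3,4): δ = 110.60°  ·
  (3,5): δ = 70.99°  ·
  (4,5): δ = 140.39°  ·
antipodal pairs: 2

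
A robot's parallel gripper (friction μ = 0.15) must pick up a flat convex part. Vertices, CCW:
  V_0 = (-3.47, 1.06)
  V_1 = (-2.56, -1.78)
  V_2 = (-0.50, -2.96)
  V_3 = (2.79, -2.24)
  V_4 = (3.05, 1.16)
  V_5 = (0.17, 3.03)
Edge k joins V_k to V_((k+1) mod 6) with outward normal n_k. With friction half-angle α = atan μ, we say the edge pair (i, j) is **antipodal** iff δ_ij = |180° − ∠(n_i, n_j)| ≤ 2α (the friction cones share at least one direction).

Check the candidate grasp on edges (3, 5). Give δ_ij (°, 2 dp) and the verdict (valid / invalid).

δ = 57.20°, invalid

α = atan 0.15 = 8.53°;  2α = 17.06°
edge 3: e_3 = (+0.26, +3.40);  n_3 = (+0.9971, -0.0762)
edge 5: e_5 = (-3.64, -1.97);  n_5 = (-0.4760, +0.8795)
∠(n_3, n_5) = 122.80°
δ = |180° − 122.80°| = 57.20°
57.20° > 2α = 17.06°  →  invalid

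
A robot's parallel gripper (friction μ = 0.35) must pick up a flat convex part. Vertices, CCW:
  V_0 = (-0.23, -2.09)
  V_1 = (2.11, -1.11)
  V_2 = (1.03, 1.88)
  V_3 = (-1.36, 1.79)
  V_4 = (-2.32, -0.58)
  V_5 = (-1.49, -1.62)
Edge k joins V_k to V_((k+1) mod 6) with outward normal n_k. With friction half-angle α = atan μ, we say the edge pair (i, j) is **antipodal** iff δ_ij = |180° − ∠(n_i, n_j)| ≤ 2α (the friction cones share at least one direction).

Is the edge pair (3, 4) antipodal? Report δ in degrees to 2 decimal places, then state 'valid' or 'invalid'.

α = atan 0.35 = 19.29°;  2α = 38.58°
edge 3: e_3 = (-0.96, -2.37);  n_3 = (-0.9268, +0.3754)
edge 4: e_4 = (+0.83, -1.04);  n_4 = (-0.7816, -0.6238)
∠(n_3, n_4) = 60.64°
δ = |180° − 60.64°| = 119.36°
119.36° > 2α = 38.58°  →  invalid

δ = 119.36°, invalid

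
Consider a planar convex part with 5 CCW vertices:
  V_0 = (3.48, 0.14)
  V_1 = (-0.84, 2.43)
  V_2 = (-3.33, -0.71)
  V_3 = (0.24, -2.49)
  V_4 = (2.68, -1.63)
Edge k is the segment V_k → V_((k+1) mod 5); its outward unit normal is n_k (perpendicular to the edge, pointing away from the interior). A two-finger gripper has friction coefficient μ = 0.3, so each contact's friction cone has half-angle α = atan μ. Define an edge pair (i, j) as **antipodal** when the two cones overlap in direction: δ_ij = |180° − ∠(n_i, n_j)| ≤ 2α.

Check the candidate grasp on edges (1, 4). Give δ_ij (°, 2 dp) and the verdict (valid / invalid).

δ = 14.09°, valid

α = atan 0.3 = 16.70°;  2α = 33.40°
edge 1: e_1 = (-2.49, -3.14);  n_1 = (-0.7835, +0.6213)
edge 4: e_4 = (+0.80, +1.77);  n_4 = (+0.9112, -0.4119)
∠(n_1, n_4) = 165.91°
δ = |180° − 165.91°| = 14.09°
14.09° ≤ 2α = 33.40°  →  valid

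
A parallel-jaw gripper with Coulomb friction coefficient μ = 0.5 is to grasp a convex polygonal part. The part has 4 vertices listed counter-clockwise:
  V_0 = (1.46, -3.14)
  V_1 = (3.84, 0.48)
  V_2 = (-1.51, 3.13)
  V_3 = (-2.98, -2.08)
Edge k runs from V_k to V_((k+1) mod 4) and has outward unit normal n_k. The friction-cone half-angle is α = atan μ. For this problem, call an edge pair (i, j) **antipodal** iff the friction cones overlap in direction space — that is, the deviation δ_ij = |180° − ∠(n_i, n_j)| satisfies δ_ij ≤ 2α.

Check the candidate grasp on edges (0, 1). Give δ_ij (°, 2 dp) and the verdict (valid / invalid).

δ = 83.03°, invalid

α = atan 0.5 = 26.57°;  2α = 53.13°
edge 0: e_0 = (+2.38, +3.62);  n_0 = (+0.8356, -0.5494)
edge 1: e_1 = (-5.35, +2.65);  n_1 = (+0.4439, +0.8961)
∠(n_0, n_1) = 96.97°
δ = |180° − 96.97°| = 83.03°
83.03° > 2α = 53.13°  →  invalid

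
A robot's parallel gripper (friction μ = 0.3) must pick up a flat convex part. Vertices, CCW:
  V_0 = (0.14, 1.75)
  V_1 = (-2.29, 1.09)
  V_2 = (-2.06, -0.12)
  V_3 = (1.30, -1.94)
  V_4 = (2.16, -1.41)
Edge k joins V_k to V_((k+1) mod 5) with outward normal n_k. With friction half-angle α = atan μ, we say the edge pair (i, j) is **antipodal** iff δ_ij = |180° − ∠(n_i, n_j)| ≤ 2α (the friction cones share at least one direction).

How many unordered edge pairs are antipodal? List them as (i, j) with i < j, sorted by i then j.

α = atan 0.3 = 16.70°;  2α = 33.40°
n_0 = (-0.2621, +0.9650)
n_1 = (-0.9824, -0.1867)
n_2 = (-0.4763, -0.8793)
n_3 = (+0.5246, -0.8513)
n_4 = (+0.8426, +0.5386)
  (0,1): δ = 94.43°  ·
  (0,2): δ = 43.64°  ·
  (0,3): δ = 16.45°  ✓
  (0,4): δ = 107.39°  ·
  (1,2): δ = 129.21°  ·
  (1,3): δ = 69.12°  ·
  (1,4): δ = 21.83°  ✓
  (2,3): δ = 119.91°  ·
  (2,4): δ = 28.97°  ✓
  (3,4): δ = 89.06°  ·
antipodal pairs: 3

count = 3; pairs: (0,3), (1,4), (2,4)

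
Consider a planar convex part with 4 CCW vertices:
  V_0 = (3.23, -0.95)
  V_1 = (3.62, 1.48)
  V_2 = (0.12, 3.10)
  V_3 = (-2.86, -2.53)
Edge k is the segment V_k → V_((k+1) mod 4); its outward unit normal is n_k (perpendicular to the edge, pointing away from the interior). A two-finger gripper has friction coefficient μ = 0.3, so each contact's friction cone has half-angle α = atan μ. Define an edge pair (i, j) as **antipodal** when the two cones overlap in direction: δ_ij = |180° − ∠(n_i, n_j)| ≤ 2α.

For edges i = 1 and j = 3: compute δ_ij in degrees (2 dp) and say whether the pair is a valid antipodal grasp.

α = atan 0.3 = 16.70°;  2α = 33.40°
edge 1: e_1 = (-3.50, +1.62);  n_1 = (+0.4200, +0.9075)
edge 3: e_3 = (+6.09, +1.58);  n_3 = (+0.2511, -0.9680)
∠(n_1, n_3) = 140.62°
δ = |180° − 140.62°| = 39.38°
39.38° > 2α = 33.40°  →  invalid

δ = 39.38°, invalid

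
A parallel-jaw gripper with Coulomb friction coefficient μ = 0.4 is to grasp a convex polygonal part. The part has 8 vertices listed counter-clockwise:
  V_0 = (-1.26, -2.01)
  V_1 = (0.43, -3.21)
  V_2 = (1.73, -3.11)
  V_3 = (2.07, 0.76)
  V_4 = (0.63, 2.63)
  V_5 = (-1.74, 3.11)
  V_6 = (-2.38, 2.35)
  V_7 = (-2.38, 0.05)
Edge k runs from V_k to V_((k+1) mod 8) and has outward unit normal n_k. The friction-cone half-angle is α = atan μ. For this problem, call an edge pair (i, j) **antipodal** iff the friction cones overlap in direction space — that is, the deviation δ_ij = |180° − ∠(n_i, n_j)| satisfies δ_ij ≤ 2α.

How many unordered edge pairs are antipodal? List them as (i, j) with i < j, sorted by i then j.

α = atan 0.4 = 21.80°;  2α = 43.60°
n_0 = (-0.5790, -0.8154)
n_1 = (+0.0767, -0.9971)
n_2 = (+0.9962, -0.0875)
n_3 = (+0.7923, +0.6101)
n_4 = (+0.1985, +0.9801)
n_5 = (-0.7649, +0.6441)
n_6 = (-1.0000, -0.0000)
n_7 = (-0.8785, -0.4777)
  (0,1): δ = 140.22°  ·
  (0,2): δ = 59.64°  ·
  (0,3): δ = 17.02°  ✓
  (0,4): δ = 23.93°  ✓
  (0,5): δ = 85.28°  ·
  (0,6): δ = 125.38°  ·
  (0,7): δ = 153.91°  ·
  (1,2): δ = 99.42°  ·
  (1,3): δ = 56.80°  ·
  (1,4): δ = 15.85°  ✓
  (1,5): δ = 45.50°  ·
  (1,6): δ = 85.60°  ·
  (1,7): δ = 114.13°  ·
  (2,3): δ = 137.38°  ·
  (2,4): δ = 96.43°  ·
  (2,5): δ = 35.08°  ✓
  (2,6): δ = 5.02°  ✓
  (2,7): δ = 33.55°  ✓
  (3,4): δ = 139.05°  ·
  (3,5): δ = 77.70°  ·
  (3,6): δ = 37.60°  ✓
  (3,7): δ = 9.07°  ✓
  (4,5): δ = 118.65°  ·
  (4,6): δ = 78.55°  ·
  (4,7): δ = 50.02°  ·
  (5,6): δ = 139.90°  ·
  (5,7): δ = 111.37°  ·
  (6,7): δ = 151.47°  ·
antipodal pairs: 8

count = 8; pairs: (0,3), (0,4), (1,4), (2,5), (2,6), (2,7), (3,6), (3,7)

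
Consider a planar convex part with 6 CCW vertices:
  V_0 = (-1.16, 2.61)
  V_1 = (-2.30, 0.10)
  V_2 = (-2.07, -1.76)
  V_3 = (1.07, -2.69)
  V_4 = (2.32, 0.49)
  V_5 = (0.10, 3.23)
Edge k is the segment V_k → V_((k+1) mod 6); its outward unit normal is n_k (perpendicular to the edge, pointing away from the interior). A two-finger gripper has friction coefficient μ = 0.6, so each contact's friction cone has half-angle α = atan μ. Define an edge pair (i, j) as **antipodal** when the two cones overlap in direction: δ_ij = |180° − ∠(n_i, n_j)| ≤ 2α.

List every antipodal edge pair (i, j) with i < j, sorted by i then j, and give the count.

α = atan 0.6 = 30.96°;  2α = 61.93°
n_0 = (-0.9105, +0.4135)
n_1 = (-0.9924, -0.1227)
n_2 = (-0.2840, -0.9588)
n_3 = (+0.9307, -0.3658)
n_4 = (+0.7770, +0.6295)
n_5 = (-0.4415, +0.8973)
  (0,1): δ = 148.52°  ·
  (0,2): δ = 82.07°  ·
  (0,3): δ = 2.97°  ✓
  (0,4): δ = 63.44°  ·
  (0,5): δ = 140.63°  ·
  (1,2): δ = 113.55°  ·
  (1,3): δ = 28.51°  ✓
  (1,4): δ = 31.97°  ✓
  (1,5): δ = 109.15°  ·
  (2,3): δ = 94.96°  ·
  (2,4): δ = 34.49°  ✓
  (2,5): δ = 42.70°  ✓
  (3,4): δ = 119.53°  ·
  (3,5): δ = 42.34°  ✓
  (4,5): δ = 102.81°  ·
antipodal pairs: 6

count = 6; pairs: (0,3), (1,3), (1,4), (2,4), (2,5), (3,5)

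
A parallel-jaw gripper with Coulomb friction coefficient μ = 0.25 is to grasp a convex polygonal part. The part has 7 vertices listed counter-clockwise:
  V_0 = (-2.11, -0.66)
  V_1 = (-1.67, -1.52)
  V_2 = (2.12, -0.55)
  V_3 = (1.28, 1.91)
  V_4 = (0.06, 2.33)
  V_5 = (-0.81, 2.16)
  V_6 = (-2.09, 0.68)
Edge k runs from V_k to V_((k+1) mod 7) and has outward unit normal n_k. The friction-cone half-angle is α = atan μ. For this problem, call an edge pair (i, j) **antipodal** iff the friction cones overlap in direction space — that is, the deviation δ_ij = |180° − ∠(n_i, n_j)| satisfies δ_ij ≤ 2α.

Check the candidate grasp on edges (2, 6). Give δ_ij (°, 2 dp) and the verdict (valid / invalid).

δ = 19.71°, valid

α = atan 0.25 = 14.04°;  2α = 28.07°
edge 2: e_2 = (-0.84, +2.46);  n_2 = (+0.9463, +0.3231)
edge 6: e_6 = (-0.02, -1.34);  n_6 = (-0.9999, +0.0149)
∠(n_2, n_6) = 160.29°
δ = |180° − 160.29°| = 19.71°
19.71° ≤ 2α = 28.07°  →  valid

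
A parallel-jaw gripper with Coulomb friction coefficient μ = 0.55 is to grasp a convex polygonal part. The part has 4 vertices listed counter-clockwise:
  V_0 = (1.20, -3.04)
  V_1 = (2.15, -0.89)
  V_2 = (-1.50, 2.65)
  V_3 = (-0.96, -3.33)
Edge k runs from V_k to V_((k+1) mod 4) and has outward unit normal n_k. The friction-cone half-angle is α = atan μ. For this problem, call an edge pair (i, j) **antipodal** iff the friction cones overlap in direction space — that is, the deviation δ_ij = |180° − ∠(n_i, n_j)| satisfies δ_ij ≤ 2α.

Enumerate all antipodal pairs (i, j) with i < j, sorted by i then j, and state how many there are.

count = 3; pairs: (0,2), (1,2), (1,3)

α = atan 0.55 = 28.81°;  2α = 57.62°
n_0 = (+0.9147, -0.4042)
n_1 = (+0.6962, +0.7178)
n_2 = (-0.9959, -0.0899)
n_3 = (+0.1331, -0.9911)
  (0,1): δ = 110.28°  ·
  (0,2): δ = 29.00°  ✓
  (0,3): δ = 121.49°  ·
  (1,2): δ = 40.72°  ✓
  (1,3): δ = 51.77°  ✓
  (2,3): δ = 87.51°  ·
antipodal pairs: 3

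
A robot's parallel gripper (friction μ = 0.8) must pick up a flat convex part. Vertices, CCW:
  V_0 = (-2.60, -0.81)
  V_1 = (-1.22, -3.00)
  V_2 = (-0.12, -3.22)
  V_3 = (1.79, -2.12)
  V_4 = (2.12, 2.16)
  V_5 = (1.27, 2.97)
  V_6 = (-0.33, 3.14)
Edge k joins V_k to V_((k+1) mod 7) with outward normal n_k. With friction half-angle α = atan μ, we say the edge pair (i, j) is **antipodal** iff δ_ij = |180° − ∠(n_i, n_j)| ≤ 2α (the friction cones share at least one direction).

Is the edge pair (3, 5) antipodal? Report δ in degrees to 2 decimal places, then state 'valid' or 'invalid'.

δ = 91.66°, invalid

α = atan 0.8 = 38.66°;  2α = 77.32°
edge 3: e_3 = (+0.33, +4.28);  n_3 = (+0.9970, -0.0769)
edge 5: e_5 = (-1.60, +0.17);  n_5 = (+0.1057, +0.9944)
∠(n_3, n_5) = 88.34°
δ = |180° − 88.34°| = 91.66°
91.66° > 2α = 77.32°  →  invalid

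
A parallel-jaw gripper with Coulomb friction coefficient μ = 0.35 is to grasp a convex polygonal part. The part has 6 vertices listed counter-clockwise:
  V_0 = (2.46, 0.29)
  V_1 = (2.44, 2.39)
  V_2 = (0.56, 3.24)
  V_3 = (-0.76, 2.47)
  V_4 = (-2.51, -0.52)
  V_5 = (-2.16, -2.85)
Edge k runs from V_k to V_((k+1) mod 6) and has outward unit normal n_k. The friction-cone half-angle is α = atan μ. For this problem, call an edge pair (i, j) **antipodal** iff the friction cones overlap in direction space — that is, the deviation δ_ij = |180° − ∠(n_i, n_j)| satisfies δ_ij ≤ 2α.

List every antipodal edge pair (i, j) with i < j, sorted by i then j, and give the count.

α = atan 0.35 = 19.29°;  2α = 38.58°
n_0 = (+1.0000, +0.0095)
n_1 = (+0.4120, +0.9112)
n_2 = (-0.5039, +0.8638)
n_3 = (-0.8630, +0.5051)
n_4 = (-0.9889, -0.1485)
n_5 = (+0.5621, -0.8271)
  (0,1): δ = 114.87°  ·
  (0,2): δ = 60.29°  ·
  (0,3): δ = 30.89°  ✓
  (0,4): δ = 8.00°  ✓
  (0,5): δ = 123.66°  ·
  (1,2): δ = 125.41°  ·
  (1,3): δ = 96.01°  ·
  (1,4): δ = 57.13°  ·
  (1,5): δ = 58.53°  ·
  (2,3): δ = 150.60°  ·
  (2,4): δ = 111.71°  ·
  (2,5): δ = 3.95°  ✓
  (3,4): δ = 141.12°  ·
  (3,5): δ = 25.46°  ✓
  (4,5): δ = 64.34°  ·
antipodal pairs: 4

count = 4; pairs: (0,3), (0,4), (2,5), (3,5)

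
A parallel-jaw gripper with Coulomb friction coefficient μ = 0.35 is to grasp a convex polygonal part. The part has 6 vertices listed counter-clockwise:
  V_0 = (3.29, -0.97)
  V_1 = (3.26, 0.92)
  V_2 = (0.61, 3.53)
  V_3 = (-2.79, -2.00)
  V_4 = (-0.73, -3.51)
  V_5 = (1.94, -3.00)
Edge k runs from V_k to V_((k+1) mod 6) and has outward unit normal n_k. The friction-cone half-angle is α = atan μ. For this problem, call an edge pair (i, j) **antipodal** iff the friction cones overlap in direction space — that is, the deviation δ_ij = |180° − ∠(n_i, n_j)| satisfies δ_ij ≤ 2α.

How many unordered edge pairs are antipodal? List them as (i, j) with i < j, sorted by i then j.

α = atan 0.35 = 19.29°;  2α = 38.58°
n_0 = (+0.9999, +0.0159)
n_1 = (+0.7017, +0.7125)
n_2 = (-0.8519, +0.5238)
n_3 = (-0.5912, -0.8065)
n_4 = (+0.1876, -0.9822)
n_5 = (+0.8327, -0.5538)
  (0,1): δ = 135.47°  ·
  (0,2): δ = 32.49°  ✓
  (0,3): δ = 52.85°  ·
  (0,4): δ = 99.90°  ·
  (0,5): δ = 145.47°  ·
  (1,2): δ = 77.02°  ·
  (1,3): δ = 8.32°  ✓
  (1,4): δ = 55.38°  ·
  (1,5): δ = 100.94°  ·
  (2,3): δ = 94.66°  ·
  (2,4): δ = 47.60°  ·
  (2,5): δ = 2.04°  ✓
  (3,4): δ = 132.94°  ·
  (3,5): δ = 87.38°  ·
  (4,5): δ = 134.44°  ·
antipodal pairs: 3

count = 3; pairs: (0,2), (1,3), (2,5)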